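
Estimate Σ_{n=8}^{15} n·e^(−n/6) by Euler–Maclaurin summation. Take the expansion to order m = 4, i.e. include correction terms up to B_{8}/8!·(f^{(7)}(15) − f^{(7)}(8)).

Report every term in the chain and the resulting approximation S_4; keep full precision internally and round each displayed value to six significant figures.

S_4 ≈ 13.4666

Integral: ∫_8^15 x·e^(−x/6) dx = 11.7994.
Boundary: ½(f(8) + f(15)) = ½(2.10878 + 1.23127) = 1.67003.
Running total after boundary: 13.4695.
Order-1 term: 1/12 · (-0.123127 − (-0.0878657)) = -0.00293848.
Partial sum through k=1: 13.4665.
Order-2 term: −1/720 · (0.00114007 − 0.0122036) = 1.53660e-05.
Partial sum through k=2: 13.4666.
Order-3 term: 1/30240 · (0.000158343 − 0.000745774) = -1.94256e-08.
Partial sum through k=3: 13.4666.
Order-4 term: −1/1209600 · (7.91715e-06 − 3.20155e-05) = 1.99226e-11.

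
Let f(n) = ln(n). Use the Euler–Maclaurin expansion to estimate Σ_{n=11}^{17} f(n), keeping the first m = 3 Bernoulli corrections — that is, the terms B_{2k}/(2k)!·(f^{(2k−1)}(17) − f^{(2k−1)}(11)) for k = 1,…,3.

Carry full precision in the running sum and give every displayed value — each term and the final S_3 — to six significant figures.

S_3 ≈ 18.4007

∫_11^17 ln(x) dx evaluates to 15.7878.
Boundary: ½(f(11) + f(17)) = ½(2.39790 + 2.83321) = 2.61555.
Running total after boundary: 18.4033.
Correction k=1: B_{2}/2! · (f^{(1)}(17) − f^{(1)}(11)) = 1/12 · (0.0588235 − 0.0909091) = -0.00267380.
Partial sum through k=1: 18.4007.
Correction k=2: B_{4}/4! · (f^{(3)}(17) − f^{(3)}(11)) = −1/720 · (0.000407083 − 0.00150263) = 1.52159e-06.
Partial sum through k=2: 18.4007.
Correction k=3: B_{6}/6! · (f^{(5)}(17) − f^{(5)}(11)) = 1/30240 · (1.69031e-05 − 0.000149021) = -4.36898e-09.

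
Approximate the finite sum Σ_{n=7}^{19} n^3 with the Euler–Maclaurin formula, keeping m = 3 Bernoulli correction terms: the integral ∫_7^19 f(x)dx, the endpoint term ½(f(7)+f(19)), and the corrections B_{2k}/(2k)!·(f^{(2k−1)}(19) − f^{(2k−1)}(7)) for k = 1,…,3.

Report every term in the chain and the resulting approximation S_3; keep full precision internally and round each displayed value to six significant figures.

S_3 ≈ 35659.0

The integral term ∫_7^19 x^3 dx = 31980.0.
Boundary: ½(f(7) + f(19)) = ½(343.000 + 6859.00) = 3601.00.
Running total after boundary: 35581.0.
Order-1 term: 1/12 · (1083.00 − 147.000) = 78.0000.
After k=1: 35659.0.
Order-2 term: −1/720 · (6.00000 − 6.00000) = 0.00000.
After k=2: 35659.0.
Order-3 term: 1/30240 · (0.00000 − 0.00000) = 0.00000.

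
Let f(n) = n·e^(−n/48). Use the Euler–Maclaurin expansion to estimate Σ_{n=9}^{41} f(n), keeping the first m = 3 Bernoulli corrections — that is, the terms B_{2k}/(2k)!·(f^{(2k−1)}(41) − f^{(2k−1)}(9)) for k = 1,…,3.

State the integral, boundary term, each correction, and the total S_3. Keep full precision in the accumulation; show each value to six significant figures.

∫_9^41 x·e^(−x/48) dx evaluates to 449.899.
½[f(9) + f(41)] = ½[7.46126 + 17.4511] = 12.4562.
Running total after boundary: 462.355.
k=1: B_{2}/(2)! × [f^{(1)}(41) − f^{(1)}(9)] = 1/12 × (0.0620722 − 0.673586) = -0.0509595.
Partial sum through k=1: 462.304.
k=2: B_{4}/(4)! × [f^{(3)}(41) − f^{(3)}(9)] = −1/720 × (0.000396418 − 0.00101200) = 8.54972e-07.
Partial sum through k=2: 462.304.
k=3: B_{6}/(6)! × [f^{(5)}(41) − f^{(5)}(9)] = 1/30240 × (3.32420e-07 − 7.51581e-07) = -1.38611e-11.

S_3 ≈ 462.304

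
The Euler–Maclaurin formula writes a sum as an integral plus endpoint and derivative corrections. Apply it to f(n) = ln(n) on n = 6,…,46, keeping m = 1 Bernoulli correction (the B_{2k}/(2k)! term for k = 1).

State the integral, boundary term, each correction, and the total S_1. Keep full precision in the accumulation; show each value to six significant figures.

The integral term ∫_6^46 ln(x) dx = 125.367.
Boundary: ½(f(6) + f(46)) = ½(1.79176 + 3.82864) = 2.81020.
So far: 128.177.
k=1: B_{2}/(2)! × [f^{(1)}(46) − f^{(1)}(6)] = 1/12 × (0.0217391 − 0.166667) = -0.0120773.

S_1 ≈ 128.165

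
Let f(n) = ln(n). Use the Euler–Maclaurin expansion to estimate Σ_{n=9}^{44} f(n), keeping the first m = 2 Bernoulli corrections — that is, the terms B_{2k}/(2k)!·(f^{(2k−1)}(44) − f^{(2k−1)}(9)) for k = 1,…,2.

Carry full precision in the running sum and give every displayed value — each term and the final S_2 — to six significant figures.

S_2 ≈ 114.713

The integral term ∫_9^44 ln(x) dx = 111.729.
Endpoint term: (f(9) + f(44))/2 = (2.19722 + 3.78419)/2 = 2.99071.
So far: 114.720.
Correction k=1: B_{2}/2! · (f^{(1)}(44) − f^{(1)}(9)) = 1/12 · (0.0227273 − 0.111111) = -0.00736532.
Running total after k=1: 114.713.
Correction k=2: B_{4}/4! · (f^{(3)}(44) − f^{(3)}(9)) = −1/720 · (2.34786e-05 − 0.00274348) = 3.77779e-06.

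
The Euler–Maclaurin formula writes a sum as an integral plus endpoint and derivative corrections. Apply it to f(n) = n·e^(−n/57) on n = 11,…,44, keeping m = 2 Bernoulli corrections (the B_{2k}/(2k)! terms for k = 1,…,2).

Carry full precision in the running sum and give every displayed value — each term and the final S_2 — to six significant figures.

Integral: ∫_11^44 x·e^(−x/57) dx = 535.321.
Boundary: ½(f(11) + f(44)) = ½(9.06946 + 20.3333) = 14.7014.
So far: 550.022.
Order-1 term: 1/12 · (0.105396 − 0.665383) = -0.0466656.
Running total after k=1: 549.976.
Order-2 term: −1/720 · (0.000316909 − 0.000712335) = 5.49203e-07.

S_2 ≈ 549.976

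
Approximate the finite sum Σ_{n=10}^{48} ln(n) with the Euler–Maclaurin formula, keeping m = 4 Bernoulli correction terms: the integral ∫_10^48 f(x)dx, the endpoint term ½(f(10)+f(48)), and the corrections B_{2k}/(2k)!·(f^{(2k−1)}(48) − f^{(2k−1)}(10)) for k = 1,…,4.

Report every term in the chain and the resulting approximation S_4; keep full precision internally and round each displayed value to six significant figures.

S_4 ≈ 127.872

∫_10^48 ln(x) dx evaluates to 124.792.
Boundary: ½(f(10) + f(48)) = ½(2.30259 + 3.87120) = 3.08689.
So far: 127.879.
Correction k=1: B_{2}/2! · (f^{(1)}(48) − f^{(1)}(10)) = 1/12 · (0.0208333 − 0.100000) = -0.00659722.
After k=1: 127.872.
Correction k=2: B_{4}/4! · (f^{(3)}(48) − f^{(3)}(10)) = −1/720 · (1.80845e-05 − 0.00200000) = 2.75266e-06.
After k=2: 127.872.
Correction k=3: B_{6}/6! · (f^{(5)}(48) − f^{(5)}(10)) = 1/30240 · (9.41901e-08 − 0.000240000) = -7.93339e-09.
After k=3: 127.872.
Correction k=4: B_{8}/8! · (f^{(7)}(48) − f^{(7)}(10)) = −1/1209600 · (1.22643e-09 − 7.20000e-05) = 5.95228e-11.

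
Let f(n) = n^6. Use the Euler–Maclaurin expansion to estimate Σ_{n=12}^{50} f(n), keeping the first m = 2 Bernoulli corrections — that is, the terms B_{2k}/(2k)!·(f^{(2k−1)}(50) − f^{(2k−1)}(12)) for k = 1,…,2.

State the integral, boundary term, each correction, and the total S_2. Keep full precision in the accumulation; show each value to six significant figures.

S_2 ≈ 1.19572e+11

The integral term ∫_12^50 x^6 dx = 1.11602e+11.
Boundary: ½(f(12) + f(50)) = ½(2.98598e+06 + 1.56250e+10) = 7.81399e+09.
So far: 1.19416e+11.
Correction k=1: B_{2}/2! · (f^{(1)}(50) − f^{(1)}(12)) = 1/12 · (1.87500e+09 − 1.49299e+06) = 1.56126e+08.
Running total after k=1: 1.19572e+11.
Correction k=2: B_{4}/4! · (f^{(3)}(50) − f^{(3)}(12)) = −1/720 · (1.50000e+07 − 207360) = -20545.3.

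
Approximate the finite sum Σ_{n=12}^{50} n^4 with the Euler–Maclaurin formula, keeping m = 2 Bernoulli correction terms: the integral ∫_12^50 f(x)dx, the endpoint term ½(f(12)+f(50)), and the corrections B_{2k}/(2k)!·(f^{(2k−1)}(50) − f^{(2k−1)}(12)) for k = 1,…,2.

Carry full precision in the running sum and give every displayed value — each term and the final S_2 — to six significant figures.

∫_12^50 x^4 dx evaluates to 6.24502e+07.
Boundary: ½(f(12) + f(50)) = ½(20736.0 + 6.25000e+06) = 3.13537e+06.
Integral + boundary = 6.55856e+07.
Correction k=1: B_{2}/2! · (f^{(1)}(50) − f^{(1)}(12)) = 1/12 · (500000 − 6912.00) = 41090.7.
After k=1: 6.56267e+07.
Correction k=2: B_{4}/4! · (f^{(3)}(50) − f^{(3)}(12)) = −1/720 · (1200.00 − 288.000) = -1.26667.

S_2 ≈ 6.56267e+07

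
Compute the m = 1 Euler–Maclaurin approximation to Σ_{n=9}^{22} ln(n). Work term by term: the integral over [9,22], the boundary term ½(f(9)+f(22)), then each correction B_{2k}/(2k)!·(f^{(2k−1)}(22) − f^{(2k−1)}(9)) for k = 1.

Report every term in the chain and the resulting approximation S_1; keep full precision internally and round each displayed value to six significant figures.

S_1 ≈ 37.8666

The integral term ∫_9^22 ln(x) dx = 35.2279.
Boundary: ½(f(9) + f(22)) = ½(2.19722 + 3.09104) = 2.64413.
So far: 37.8720.
k=1: B_{2}/(2)! × [f^{(1)}(22) − f^{(1)}(9)] = 1/12 × (0.0454545 − 0.111111) = -0.00547138.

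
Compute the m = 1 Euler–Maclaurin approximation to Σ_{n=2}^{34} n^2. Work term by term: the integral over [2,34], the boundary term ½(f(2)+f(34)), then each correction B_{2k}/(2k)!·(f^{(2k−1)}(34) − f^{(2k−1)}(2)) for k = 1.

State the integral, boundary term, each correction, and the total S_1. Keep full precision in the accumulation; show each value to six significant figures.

S_1 ≈ 13684.0

The integral term ∫_2^34 x^2 dx = 13098.7.
½[f(2) + f(34)] = ½[4.00000 + 1156.00] = 580.000.
Integral + boundary = 13678.7.
Correction k=1: B_{2}/2! · (f^{(1)}(34) − f^{(1)}(2)) = 1/12 · (68.0000 − 4.00000) = 5.33333.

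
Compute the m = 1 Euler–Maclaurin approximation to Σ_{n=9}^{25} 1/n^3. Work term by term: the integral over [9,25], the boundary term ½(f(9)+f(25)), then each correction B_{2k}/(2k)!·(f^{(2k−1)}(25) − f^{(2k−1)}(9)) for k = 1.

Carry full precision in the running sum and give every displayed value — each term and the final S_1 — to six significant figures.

Integral: ∫_9^25 1/x^3 dx = 0.00537284.
Boundary: ½(f(9) + f(25)) = ½(0.00137174 + 6.40000e-05) = 0.000717871.
Integral + boundary = 0.00609071.
k=1: B_{2}/(2)! × [f^{(1)}(25) − f^{(1)}(9)] = 1/12 × (-7.68000e-06 − (-0.000457247)) = 3.74639e-05.

S_1 ≈ 0.00612817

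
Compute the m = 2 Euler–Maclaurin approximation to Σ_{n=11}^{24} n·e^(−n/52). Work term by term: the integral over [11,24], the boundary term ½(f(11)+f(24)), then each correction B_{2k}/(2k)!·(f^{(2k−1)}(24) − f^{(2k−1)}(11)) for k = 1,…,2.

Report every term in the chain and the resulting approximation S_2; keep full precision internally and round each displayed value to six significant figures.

Integral: ∫_11^24 x·e^(−x/52) dx = 160.394.
Endpoint term: (f(11) + f(24))/2 = (8.90272 + 15.1275)/2 = 12.0151.
Integral + boundary = 172.409.
Correction k=1: B_{2}/2! · (f^{(1)}(24) − f^{(1)}(11)) = 1/12 · (0.339399 − 0.638132) = -0.0248944.
After k=1: 172.384.
Correction k=2: B_{4}/4! · (f^{(3)}(24) − f^{(3)}(11)) = −1/720 · (0.000591726 − 0.000834618) = 3.37351e-07.

S_2 ≈ 172.384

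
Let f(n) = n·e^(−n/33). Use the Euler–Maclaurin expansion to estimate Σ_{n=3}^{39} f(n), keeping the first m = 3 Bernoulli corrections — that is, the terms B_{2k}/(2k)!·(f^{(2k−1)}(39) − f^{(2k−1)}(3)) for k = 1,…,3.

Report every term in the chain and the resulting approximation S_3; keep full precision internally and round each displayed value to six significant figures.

∫_3^39 x·e^(−x/33) dx evaluates to 355.996.
Endpoint term: (f(3) + f(39))/2 = (2.73930 + 11.9621)/2 = 7.35070.
Integral + boundary = 363.346.
k=1: B_{2}/(2)! × [f^{(1)}(39) − f^{(1)}(3)] = 1/12 × (-0.0557674 − 0.830092) = -0.0738216.
Partial sum through k=1: 363.272.
k=2: B_{4}/(4)! × [f^{(3)}(39) − f^{(3)}(3)] = −1/720 × (0.000512097 − 0.00243920) = 2.67654e-06.
Partial sum through k=2: 363.272.
k=3: B_{6}/(6)! × [f^{(5)}(39) − f^{(5)}(3)] = 1/30240 × (9.87515e-07 − 3.77976e-06) = -9.23361e-11.

S_3 ≈ 363.272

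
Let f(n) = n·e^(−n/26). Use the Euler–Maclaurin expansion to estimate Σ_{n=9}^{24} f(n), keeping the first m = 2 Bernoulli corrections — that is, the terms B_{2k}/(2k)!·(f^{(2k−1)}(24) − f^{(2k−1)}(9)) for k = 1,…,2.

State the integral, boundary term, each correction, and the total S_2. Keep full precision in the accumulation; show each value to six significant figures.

The integral term ∫_9^24 x·e^(−x/26) dx = 127.254.
Endpoint term: (f(9) + f(24))/2 = (6.36663 + 9.53507)/2 = 7.95085.
Integral + boundary = 135.205.
Correction k=1: B_{2}/2! · (f^{(1)}(24) − f^{(1)}(9)) = 1/12 · (0.0305611 − 0.462533) = -0.0359977.
After k=1: 135.169.
Correction k=2: B_{4}/4! · (f^{(3)}(24) − f^{(3)}(9)) = −1/720 · (0.00122064 − 0.00277713) = 2.16180e-06.

S_2 ≈ 135.169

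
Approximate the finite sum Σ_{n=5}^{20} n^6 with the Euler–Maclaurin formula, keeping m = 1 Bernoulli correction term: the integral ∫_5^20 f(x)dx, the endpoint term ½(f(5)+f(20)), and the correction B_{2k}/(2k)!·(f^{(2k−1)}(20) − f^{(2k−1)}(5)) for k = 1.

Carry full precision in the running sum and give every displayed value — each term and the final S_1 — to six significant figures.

S_1 ≈ 2.16452e+08

∫_5^20 x^6 dx evaluates to 1.82846e+08.
½[f(5) + f(20)] = ½[15625.0 + 6.40000e+07] = 3.20078e+07.
Running total after boundary: 2.14854e+08.
Correction k=1: B_{2}/2! · (f^{(1)}(20) − f^{(1)}(5)) = 1/12 · (1.92000e+07 − 18750.0) = 1.59844e+06.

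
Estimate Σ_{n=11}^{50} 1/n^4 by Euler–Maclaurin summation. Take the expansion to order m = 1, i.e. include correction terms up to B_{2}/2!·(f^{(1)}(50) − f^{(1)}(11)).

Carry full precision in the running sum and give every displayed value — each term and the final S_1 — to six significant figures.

The integral term ∫_11^50 1/x^4 dx = 0.000247772.
½[f(11) + f(50)] = ½[6.83013e-05 + 1.60000e-07] = 3.42307e-05.
So far: 0.000282002.
Order-1 term: 1/12 · (-1.28000e-08 − (-2.48369e-05)) = 2.06867e-06.

S_1 ≈ 0.000284071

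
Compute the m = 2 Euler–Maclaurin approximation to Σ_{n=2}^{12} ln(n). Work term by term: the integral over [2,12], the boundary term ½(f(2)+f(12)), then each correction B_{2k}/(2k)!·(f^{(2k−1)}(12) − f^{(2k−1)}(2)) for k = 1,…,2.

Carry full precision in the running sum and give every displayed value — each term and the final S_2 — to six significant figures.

The integral term ∫_2^12 ln(x) dx = 18.4326.
Endpoint term: (f(2) + f(12))/2 = (0.693147 + 2.48491)/2 = 1.58903.
Integral + boundary = 20.0216.
Correction k=1: B_{2}/2! · (f^{(1)}(12) − f^{(1)}(2)) = 1/12 · (0.0833333 − 0.500000) = -0.0347222.
After k=1: 19.9869.
Correction k=2: B_{4}/4! · (f^{(3)}(12) − f^{(3)}(2)) = −1/720 · (0.00115741 − 0.250000) = 0.000345615.

S_2 ≈ 19.9872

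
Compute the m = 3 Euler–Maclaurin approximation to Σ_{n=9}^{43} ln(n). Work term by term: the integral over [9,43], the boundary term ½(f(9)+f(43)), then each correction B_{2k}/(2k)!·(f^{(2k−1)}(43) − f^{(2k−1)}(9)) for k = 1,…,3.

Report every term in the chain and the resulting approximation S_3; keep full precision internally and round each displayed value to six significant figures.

∫_9^43 ln(x) dx evaluates to 107.957.
Endpoint term: (f(9) + f(43))/2 = (2.19722 + 3.76120)/2 = 2.97921.
So far: 110.936.
k=1: B_{2}/(2)! × [f^{(1)}(43) − f^{(1)}(9)] = 1/12 × (0.0232558 − 0.111111) = -0.00732127.
Running total after k=1: 110.928.
k=2: B_{4}/(4)! × [f^{(3)}(43) − f^{(3)}(9)] = −1/720 × (2.51550e-05 − 0.00274348) = 3.77546e-06.
Running total after k=2: 110.928.
k=3: B_{6}/(6)! × [f^{(5)}(43) − f^{(5)}(9)] = 1/30240 × (1.63256e-07 − 0.000406442) = -1.34351e-08.

S_3 ≈ 110.928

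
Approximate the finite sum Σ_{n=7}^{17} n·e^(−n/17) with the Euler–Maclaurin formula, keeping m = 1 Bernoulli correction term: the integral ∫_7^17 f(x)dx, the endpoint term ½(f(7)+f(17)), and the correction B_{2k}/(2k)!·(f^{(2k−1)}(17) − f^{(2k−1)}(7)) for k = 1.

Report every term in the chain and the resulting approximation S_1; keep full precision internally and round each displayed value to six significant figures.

The integral term ∫_7^17 x·e^(−x/17) dx = 57.6576.
Boundary: ½(f(7) + f(17)) = ½(4.63736 + 6.25395) = 5.44566.
So far: 63.1032.
Order-1 term: 1/12 · (0.00000 − 0.389694) = -0.0324745.

S_1 ≈ 63.0708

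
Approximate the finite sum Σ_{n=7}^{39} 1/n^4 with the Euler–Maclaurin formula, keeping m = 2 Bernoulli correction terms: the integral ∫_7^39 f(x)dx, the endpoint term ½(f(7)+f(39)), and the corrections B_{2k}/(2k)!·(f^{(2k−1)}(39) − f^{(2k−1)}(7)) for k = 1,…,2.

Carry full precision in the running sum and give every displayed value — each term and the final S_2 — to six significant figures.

Integral: ∫_7^39 1/x^4 dx = 0.000966198.
½[f(7) + f(39)] = ½[0.000416493 + 4.32257e-07] = 0.000208463.
Integral + boundary = 0.00117466.
Correction k=1: B_{2}/2! · (f^{(1)}(39) − f^{(1)}(7)) = 1/12 · (-4.43340e-08 − (-0.000237996)) = 1.98293e-05.
Partial sum through k=1: 0.00119449.
Correction k=2: B_{4}/4! · (f^{(3)}(39) − f^{(3)}(7)) = −1/720 · (-8.74438e-10 − (-0.000145712)) = -2.02376e-07.

S_2 ≈ 0.00119429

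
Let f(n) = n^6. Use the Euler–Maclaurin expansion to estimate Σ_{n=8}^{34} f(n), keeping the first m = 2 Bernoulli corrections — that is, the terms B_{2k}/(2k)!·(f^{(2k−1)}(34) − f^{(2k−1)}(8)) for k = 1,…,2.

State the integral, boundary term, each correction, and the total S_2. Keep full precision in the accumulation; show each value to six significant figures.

S_2 ≈ 8.29826e+09

Integral: ∫_8^34 x^6 dx = 7.50304e+09.
½[f(8) + f(34)] = ½[262144 + 1.54480e+09] = 7.72533e+08.
Running total after boundary: 8.27557e+09.
Correction k=1: B_{2}/2! · (f^{(1)}(34) − f^{(1)}(8)) = 1/12 · (2.72613e+08 − 196608) = 2.27013e+07.
After k=1: 8.29827e+09.
Correction k=2: B_{4}/4! · (f^{(3)}(34) − f^{(3)}(8)) = −1/720 · (4.71648e+06 − 61440.0) = -6465.33.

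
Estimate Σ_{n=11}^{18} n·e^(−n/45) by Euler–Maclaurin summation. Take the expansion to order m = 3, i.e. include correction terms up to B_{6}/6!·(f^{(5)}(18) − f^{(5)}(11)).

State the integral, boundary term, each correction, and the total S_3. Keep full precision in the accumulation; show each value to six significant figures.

∫_11^18 x·e^(−x/45) dx evaluates to 73.1542.
Endpoint term: (f(11) + f(18))/2 = (8.61453 + 12.0658)/2 = 10.3401.
So far: 83.4943.
k=1: B_{2}/(2)! × [f^{(1)}(18) − f^{(1)}(11)] = 1/12 × (0.402192 − 0.591705) = -0.0157928.
Running total after k=1: 83.4786.
k=2: B_{4}/(4)! × [f^{(3)}(18) − f^{(3)}(11)] = −1/720 × (0.000860658 − 0.00106567) = 2.84741e-07.
Running total after k=2: 83.4786.
k=3: B_{6}/(6)! × [f^{(5)}(18) − f^{(5)}(11)] = 1/30240 × (7.51952e-07 − 9.08218e-07) = -5.16755e-12.

S_3 ≈ 83.4786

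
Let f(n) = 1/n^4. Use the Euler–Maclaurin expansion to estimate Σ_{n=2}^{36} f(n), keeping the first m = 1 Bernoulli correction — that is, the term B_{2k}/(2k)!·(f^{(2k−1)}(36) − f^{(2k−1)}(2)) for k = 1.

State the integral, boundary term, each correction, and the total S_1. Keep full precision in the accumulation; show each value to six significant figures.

S_1 ≈ 0.0833265

Integral: ∫_2^36 1/x^4 dx = 0.0416595.
½[f(2) + f(36)] = ½[0.0625000 + 5.95374e-07] = 0.0312503.
Integral + boundary = 0.0729098.
Order-1 term: 1/12 · (-6.61527e-08 − (-0.125000)) = 0.0104167.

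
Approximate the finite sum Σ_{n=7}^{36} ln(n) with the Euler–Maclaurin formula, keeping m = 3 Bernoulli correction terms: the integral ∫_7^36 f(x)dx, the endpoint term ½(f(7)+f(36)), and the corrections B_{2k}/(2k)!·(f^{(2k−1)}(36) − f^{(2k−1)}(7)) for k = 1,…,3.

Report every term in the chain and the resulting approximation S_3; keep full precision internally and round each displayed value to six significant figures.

S_3 ≈ 89.1404

Integral: ∫_7^36 ln(x) dx = 86.3853.
Endpoint term: (f(7) + f(36))/2 = (1.94591 + 3.58352)/2 = 2.76471.
Integral + boundary = 89.1500.
Order-1 term: 1/12 · (0.0277778 − 0.142857) = -0.00958995.
After k=1: 89.1404.
Order-2 term: −1/720 · (4.28669e-05 − 0.00583090) = 8.03894e-06.
After k=2: 89.1404.
Order-3 term: 1/30240 · (3.96916e-07 − 0.00142798) = -4.72083e-08.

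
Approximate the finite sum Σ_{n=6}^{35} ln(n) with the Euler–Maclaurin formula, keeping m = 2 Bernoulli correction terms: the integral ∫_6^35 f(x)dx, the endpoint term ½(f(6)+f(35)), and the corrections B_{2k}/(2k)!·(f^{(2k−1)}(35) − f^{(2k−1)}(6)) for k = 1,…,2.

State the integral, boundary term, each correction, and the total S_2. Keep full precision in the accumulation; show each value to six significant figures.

Integral: ∫_6^35 ln(x) dx = 84.6866.
Endpoint term: (f(6) + f(35))/2 = (1.79176 + 3.55535)/2 = 2.67355.
So far: 87.3602.
k=1: B_{2}/(2)! × [f^{(1)}(35) − f^{(1)}(6)] = 1/12 × (0.0285714 − 0.166667) = -0.0115079.
Running total after k=1: 87.3487.
k=2: B_{4}/(4)! × [f^{(3)}(35) − f^{(3)}(6)] = −1/720 × (4.66472e-05 − 0.00925926) = 1.27953e-05.

S_2 ≈ 87.3487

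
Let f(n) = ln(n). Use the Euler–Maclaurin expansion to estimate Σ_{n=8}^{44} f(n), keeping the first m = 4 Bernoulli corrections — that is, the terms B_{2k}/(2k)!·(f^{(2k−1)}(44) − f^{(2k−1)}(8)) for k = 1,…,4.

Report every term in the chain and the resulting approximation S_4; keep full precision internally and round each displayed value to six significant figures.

S_4 ≈ 116.792

The integral term ∫_8^44 ln(x) dx = 113.869.
Endpoint term: (f(8) + f(44))/2 = (2.07944 + 3.78419)/2 = 2.93182.
Running total after boundary: 116.801.
Order-1 term: 1/12 · (0.0227273 − 0.125000) = -0.00852273.
Running total after k=1: 116.792.
Order-2 term: −1/720 · (2.34786e-05 − 0.00390625) = 5.39274e-06.
Running total after k=2: 116.792.
Order-3 term: 1/30240 · (1.45528e-07 − 0.000732422) = -2.42155e-08.
Running total after k=3: 116.792.
Order-4 term: −1/1209600 · (2.25509e-09 − 0.000343323) = 2.83830e-10.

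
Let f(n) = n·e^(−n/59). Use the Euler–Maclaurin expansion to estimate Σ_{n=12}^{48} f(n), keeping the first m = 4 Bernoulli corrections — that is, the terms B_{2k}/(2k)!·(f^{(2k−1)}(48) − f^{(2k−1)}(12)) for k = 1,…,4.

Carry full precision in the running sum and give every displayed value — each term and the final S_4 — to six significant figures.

Integral: ∫_12^48 x·e^(−x/59) dx = 619.646.
Endpoint term: (f(12) + f(48))/2 = (9.79152 + 21.2773)/2 = 15.5344.
So far: 635.180.
Correction k=1: B_{2}/2! · (f^{(1)}(48) − f^{(1)}(12)) = 1/12 · (0.0826450 − 0.650002) = -0.0472798.
Partial sum through k=1: 635.133.
Correction k=2: B_{4}/4! · (f^{(3)}(48) − f^{(3)}(12)) = −1/720 · (0.000278426 − 0.000655536) = 5.23765e-07.
Partial sum through k=2: 635.133.
Correction k=3: B_{6}/6! · (f^{(5)}(48) − f^{(5)}(12)) = 1/30240 · (1.53148e-07 − 3.22995e-07) = -5.61661e-12.
Partial sum through k=3: 635.133.
Correction k=4: B_{8}/8! · (f^{(7)}(48) − f^{(7)}(12)) = −1/1209600 · (6.50136e-11 − 1.31477e-10) = 5.49464e-17.

S_4 ≈ 635.133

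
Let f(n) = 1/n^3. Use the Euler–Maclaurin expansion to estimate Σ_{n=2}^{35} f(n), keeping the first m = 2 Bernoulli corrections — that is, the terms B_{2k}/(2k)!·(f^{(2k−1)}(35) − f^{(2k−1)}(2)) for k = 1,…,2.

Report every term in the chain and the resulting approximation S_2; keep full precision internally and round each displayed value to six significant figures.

S_2 ≈ 0.201426

Integral: ∫_2^35 1/x^3 dx = 0.124592.
Endpoint term: (f(2) + f(35))/2 = (0.125000 + 2.33236e-05)/2 = 0.0625117.
Running total after boundary: 0.187103.
Correction k=1: B_{2}/2! · (f^{(1)}(35) − f^{(1)}(2)) = 1/12 · (-1.99917e-06 − (-0.187500)) = 0.0156248.
Running total after k=1: 0.202728.
Correction k=2: B_{4}/4! · (f^{(3)}(35) − f^{(3)}(2)) = −1/720 · (-3.26395e-08 − (-0.937500)) = -0.00130208.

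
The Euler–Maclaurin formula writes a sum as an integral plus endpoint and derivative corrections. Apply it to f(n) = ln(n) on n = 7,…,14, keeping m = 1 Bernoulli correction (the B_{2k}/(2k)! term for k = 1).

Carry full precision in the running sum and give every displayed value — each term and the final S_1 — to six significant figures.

S_1 ≈ 18.6120

The integral term ∫_7^14 ln(x) dx = 16.3254.
Boundary: ½(f(7) + f(14)) = ½(1.94591 + 2.63906) = 2.29248.
So far: 18.6179.
k=1: B_{2}/(2)! × [f^{(1)}(14) − f^{(1)}(7)] = 1/12 × (0.0714286 − 0.142857) = -0.00595238.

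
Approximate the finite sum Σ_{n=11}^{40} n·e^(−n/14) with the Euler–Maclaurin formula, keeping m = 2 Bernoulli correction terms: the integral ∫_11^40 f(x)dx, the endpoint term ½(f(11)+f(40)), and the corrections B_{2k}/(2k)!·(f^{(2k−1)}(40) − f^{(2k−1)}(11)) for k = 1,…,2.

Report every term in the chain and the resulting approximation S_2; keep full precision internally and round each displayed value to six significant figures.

Integral: ∫_11^40 x·e^(−x/14) dx = 116.109.
½[f(11) + f(40)] = ½[5.01373 + 2.29730] = 3.65552.
Integral + boundary = 119.764.
Correction k=1: B_{2}/2! · (f^{(1)}(40) − f^{(1)}(11)) = 1/12 · (-0.106661 − 0.0976701) = -0.0170276.
Running total after k=1: 119.747.
Correction k=2: B_{4}/4! · (f^{(3)}(40) − f^{(3)}(11)) = −1/720 · (4.18605e-05 − 0.00514928) = 7.09363e-06.

S_2 ≈ 119.747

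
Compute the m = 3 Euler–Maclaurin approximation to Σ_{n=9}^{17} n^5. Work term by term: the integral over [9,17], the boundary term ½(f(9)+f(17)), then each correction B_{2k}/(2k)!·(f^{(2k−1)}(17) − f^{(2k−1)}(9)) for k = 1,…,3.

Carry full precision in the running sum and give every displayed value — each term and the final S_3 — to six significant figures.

The integral term ∫_9^17 x^5 dx = 3.93435e+06.
Boundary: ½(f(9) + f(17)) = ½(59049.0 + 1.41986e+06) = 739453.
Integral + boundary = 4.67381e+06.
Order-1 term: 1/12 · (417605 − 32805.0) = 32066.7.
Running total after k=1: 4.70587e+06.
Order-2 term: −1/720 · (17340.0 − 4860.00) = -17.3333.
Running total after k=2: 4.70586e+06.
Order-3 term: 1/30240 · (120.000 − 120.000) = 0.00000.

S_3 ≈ 4.70586e+06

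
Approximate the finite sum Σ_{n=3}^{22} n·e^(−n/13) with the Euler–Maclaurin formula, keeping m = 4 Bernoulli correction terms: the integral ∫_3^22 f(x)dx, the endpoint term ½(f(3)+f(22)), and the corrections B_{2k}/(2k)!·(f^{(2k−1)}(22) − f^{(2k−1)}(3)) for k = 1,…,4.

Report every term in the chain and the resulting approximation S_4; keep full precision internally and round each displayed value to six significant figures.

∫_3^22 x·e^(−x/13) dx evaluates to 81.3731.
Boundary: ½(f(3) + f(22)) = ½(2.38177 + 4.05007) = 3.21592.
Integral + boundary = 84.5890.
k=1: B_{2}/(2)! × [f^{(1)}(22) − f^{(1)}(3)] = 1/12 × (-0.127450 − 0.610710) = -0.0615133.
Partial sum through k=1: 84.5275.
k=2: B_{4}/(4)! × [f^{(3)}(22) − f^{(3)}(3)] = −1/720 × (0.00142449 − 0.0130092) = 1.60899e-05.
Partial sum through k=2: 84.5275.
k=3: B_{6}/(6)! × [f^{(5)}(22) − f^{(5)}(3)] = 1/30240 × (2.13202e-05 − 0.000132572) = -3.67897e-09.
Partial sum through k=3: 84.5275.
k=4: B_{8}/(8)! × [f^{(7)}(22) − f^{(7)}(3)] = −1/1209600 × (2.02435e-07 − 1.11342e-06) = 7.53126e-13.

S_4 ≈ 84.5275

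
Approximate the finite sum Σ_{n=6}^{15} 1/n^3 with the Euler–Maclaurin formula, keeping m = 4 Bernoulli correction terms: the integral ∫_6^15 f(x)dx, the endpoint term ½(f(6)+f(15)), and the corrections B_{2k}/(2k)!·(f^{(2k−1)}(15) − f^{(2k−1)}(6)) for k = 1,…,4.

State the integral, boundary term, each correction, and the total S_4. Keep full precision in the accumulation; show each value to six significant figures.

S_4 ≈ 0.0143159

The integral term ∫_6^15 1/x^3 dx = 0.0116667.
Boundary: ½(f(6) + f(15)) = ½(0.00462963 + 0.000296296) = 0.00246296.
Running total after boundary: 0.0141296.
Correction k=1: B_{2}/2! · (f^{(1)}(15) − f^{(1)}(6)) = 1/12 · (-5.92593e-05 − (-0.00231481)) = 0.000187963.
Running total after k=1: 0.0143176.
Correction k=2: B_{4}/4! · (f^{(3)}(15) − f^{(3)}(6)) = −1/720 · (-5.26749e-06 − (-0.00128601)) = -1.77881e-06.
Running total after k=2: 0.0143158.
Correction k=3: B_{6}/6! · (f^{(5)}(15) − f^{(5)}(6)) = 1/30240 · (-9.83265e-07 − (-0.00150034)) = 4.95820e-08.
Running total after k=3: 0.0143159.
Correction k=4: B_{8}/8! · (f^{(7)}(15) − f^{(7)}(6)) = −1/1209600 · (-3.14645e-07 − (-0.00300069)) = -2.48047e-09.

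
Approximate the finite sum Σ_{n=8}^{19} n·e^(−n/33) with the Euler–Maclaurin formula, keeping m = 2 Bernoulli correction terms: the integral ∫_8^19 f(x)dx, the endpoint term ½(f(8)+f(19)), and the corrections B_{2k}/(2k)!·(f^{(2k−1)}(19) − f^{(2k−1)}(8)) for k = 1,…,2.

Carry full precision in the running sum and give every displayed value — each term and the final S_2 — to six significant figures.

∫_8^19 x·e^(−x/33) dx evaluates to 96.8602.
Endpoint term: (f(8) + f(19))/2 = (6.27779 + 10.6833)/2 = 8.48054.
So far: 105.341.
Correction k=1: B_{2}/2! · (f^{(1)}(19) − f^{(1)}(8)) = 1/12 · (0.238542 − 0.594487) = -0.0296621.
After k=1: 105.311.
Correction k=2: B_{4}/4! · (f^{(3)}(19) − f^{(3)}(8)) = −1/720 · (0.00125170 − 0.00198708) = 1.02137e-06.

S_2 ≈ 105.311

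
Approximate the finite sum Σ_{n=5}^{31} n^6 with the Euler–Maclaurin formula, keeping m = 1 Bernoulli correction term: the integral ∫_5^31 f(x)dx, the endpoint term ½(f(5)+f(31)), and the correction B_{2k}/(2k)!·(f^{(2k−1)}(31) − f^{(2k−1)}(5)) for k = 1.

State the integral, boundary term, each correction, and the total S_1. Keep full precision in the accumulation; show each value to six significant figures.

Integral: ∫_5^31 x^6 dx = 3.93036e+09.
½[f(5) + f(31)] = ½[15625.0 + 8.87504e+08] = 4.43760e+08.
Running total after boundary: 4.37412e+09.
k=1: B_{2}/(2)! × [f^{(1)}(31) − f^{(1)}(5)] = 1/12 × (1.71775e+08 − 18750.0) = 1.43130e+07.

S_1 ≈ 4.38843e+09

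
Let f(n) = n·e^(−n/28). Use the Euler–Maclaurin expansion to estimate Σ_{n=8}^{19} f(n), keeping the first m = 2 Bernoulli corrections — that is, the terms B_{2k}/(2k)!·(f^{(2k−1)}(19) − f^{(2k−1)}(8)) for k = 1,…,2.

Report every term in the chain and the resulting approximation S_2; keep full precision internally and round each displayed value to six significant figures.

Integral: ∫_8^19 x·e^(−x/28) dx = 89.8280.
½[f(8) + f(19)] = ½[6.01182 + 9.63948] = 7.82565.
So far: 97.6537.
k=1: B_{2}/(2)! × [f^{(1)}(19) − f^{(1)}(8)] = 1/12 × (0.163074 − 0.536769) = -0.0311413.
After k=1: 97.6225.
k=2: B_{4}/(4)! × [f^{(3)}(19) − f^{(3)}(8)] = −1/720 × (0.00150224 − 0.00260169) = 1.52701e-06.

S_2 ≈ 97.6225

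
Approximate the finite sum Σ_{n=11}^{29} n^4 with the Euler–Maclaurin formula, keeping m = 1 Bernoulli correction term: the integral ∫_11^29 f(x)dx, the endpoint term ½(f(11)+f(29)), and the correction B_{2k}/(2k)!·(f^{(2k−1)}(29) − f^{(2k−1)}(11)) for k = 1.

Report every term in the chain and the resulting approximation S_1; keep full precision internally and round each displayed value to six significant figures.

∫_11^29 x^4 dx evaluates to 4.07002e+06.
½[f(11) + f(29)] = ½[14641.0 + 707281] = 360961.
Integral + boundary = 4.43098e+06.
k=1: B_{2}/(2)! × [f^{(1)}(29) − f^{(1)}(11)] = 1/12 × (97556.0 − 5324.00) = 7686.00.

S_1 ≈ 4.43867e+06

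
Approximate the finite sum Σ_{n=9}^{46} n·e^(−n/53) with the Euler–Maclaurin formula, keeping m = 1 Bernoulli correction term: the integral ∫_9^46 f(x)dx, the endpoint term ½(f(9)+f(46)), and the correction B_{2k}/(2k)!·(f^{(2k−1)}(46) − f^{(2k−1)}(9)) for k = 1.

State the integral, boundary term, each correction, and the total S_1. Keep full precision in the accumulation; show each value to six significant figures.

S_1 ≈ 583.399

The integral term ∫_9^46 x·e^(−x/53) dx = 570.000.
Boundary: ½(f(9) + f(46)) = ½(7.59442 + 19.3118) = 13.4531.
Running total after boundary: 583.453.
k=1: B_{2}/(2)! × [f^{(1)}(46) − f^{(1)}(9)] = 1/12 × (0.0554482 − 0.700533) = -0.0537571.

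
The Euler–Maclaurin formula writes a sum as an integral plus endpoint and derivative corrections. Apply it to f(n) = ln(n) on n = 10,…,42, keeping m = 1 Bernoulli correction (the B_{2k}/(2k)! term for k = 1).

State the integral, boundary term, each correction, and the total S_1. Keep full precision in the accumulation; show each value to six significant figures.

S_1 ≈ 104.970

Integral: ∫_10^42 ln(x) dx = 101.956.
Boundary: ½(f(10) + f(42)) = ½(2.30259 + 3.73767) = 3.02013.
Running total after boundary: 104.976.
Correction k=1: B_{2}/2! · (f^{(1)}(42) − f^{(1)}(10)) = 1/12 · (0.0238095 − 0.100000) = -0.00634921.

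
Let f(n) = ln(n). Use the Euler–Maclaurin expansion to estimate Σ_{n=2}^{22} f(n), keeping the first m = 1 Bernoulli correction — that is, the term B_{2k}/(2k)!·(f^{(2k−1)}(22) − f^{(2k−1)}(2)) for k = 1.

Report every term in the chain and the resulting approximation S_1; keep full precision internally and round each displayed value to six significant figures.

S_1 ≈ 48.4709

Integral: ∫_2^22 ln(x) dx = 46.6166.
½[f(2) + f(22)] = ½[0.693147 + 3.09104] = 1.89209.
So far: 48.5087.
Order-1 term: 1/12 · (0.0454545 − 0.500000) = -0.0378788.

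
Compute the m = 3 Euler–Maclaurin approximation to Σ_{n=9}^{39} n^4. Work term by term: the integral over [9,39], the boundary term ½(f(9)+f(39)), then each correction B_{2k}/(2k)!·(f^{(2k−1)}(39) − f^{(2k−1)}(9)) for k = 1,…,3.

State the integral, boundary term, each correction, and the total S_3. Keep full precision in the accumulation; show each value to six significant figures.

S_3 ≈ 1.92126e+07

Integral: ∫_9^39 x^4 dx = 1.80330e+07.
Boundary: ½(f(9) + f(39)) = ½(6561.00 + 2.31344e+06) = 1.16000e+06.
Running total after boundary: 1.91930e+07.
k=1: B_{2}/(2)! × [f^{(1)}(39) − f^{(1)}(9)] = 1/12 × (237276 − 2916.00) = 19530.0.
After k=1: 1.92126e+07.
k=2: B_{4}/(4)! × [f^{(3)}(39) − f^{(3)}(9)] = −1/720 × (936.000 − 216.000) = -1.00000.
After k=2: 1.92126e+07.
k=3: B_{6}/(6)! × [f^{(5)}(39) − f^{(5)}(9)] = 1/30240 × (0.00000 − 0.00000) = 0.00000.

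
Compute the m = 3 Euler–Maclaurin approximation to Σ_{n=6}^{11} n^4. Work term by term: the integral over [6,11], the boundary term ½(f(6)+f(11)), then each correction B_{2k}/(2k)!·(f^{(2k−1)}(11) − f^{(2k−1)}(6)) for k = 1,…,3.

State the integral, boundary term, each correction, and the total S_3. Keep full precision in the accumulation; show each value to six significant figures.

Integral: ∫_6^11 x^4 dx = 30655.0.
Endpoint term: (f(6) + f(11))/2 = (1296.00 + 14641.0)/2 = 7968.50.
So far: 38623.5.
Order-1 term: 1/12 · (5324.00 − 864.000) = 371.667.
Running total after k=1: 38995.2.
Order-2 term: −1/720 · (264.000 − 144.000) = -0.166667.
Running total after k=2: 38995.0.
Order-3 term: 1/30240 · (0.00000 − 0.00000) = 0.00000.

S_3 ≈ 38995.0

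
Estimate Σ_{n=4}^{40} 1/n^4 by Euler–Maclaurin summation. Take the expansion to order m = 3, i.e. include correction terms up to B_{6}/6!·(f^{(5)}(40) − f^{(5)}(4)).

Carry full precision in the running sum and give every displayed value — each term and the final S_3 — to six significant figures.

S_3 ≈ 0.00747264

Integral: ∫_4^40 1/x^4 dx = 0.00520313.
Boundary: ½(f(4) + f(40)) = ½(0.00390625 + 3.90625e-07) = 0.00195332.
So far: 0.00715645.
Correction k=1: B_{2}/2! · (f^{(1)}(40) − f^{(1)}(4)) = 1/12 · (-3.90625e-08 − (-0.00390625)) = 0.000325518.
Running total after k=1: 0.00748196.
Correction k=2: B_{4}/4! · (f^{(3)}(40) − f^{(3)}(4)) = −1/720 · (-7.32422e-10 − (-0.00732422)) = -1.01725e-05.
Running total after k=2: 0.00747179.
Correction k=3: B_{6}/6! · (f^{(5)}(40) − f^{(5)}(4)) = 1/30240 · (-2.56348e-11 − (-0.0256348)) = 8.47711e-07.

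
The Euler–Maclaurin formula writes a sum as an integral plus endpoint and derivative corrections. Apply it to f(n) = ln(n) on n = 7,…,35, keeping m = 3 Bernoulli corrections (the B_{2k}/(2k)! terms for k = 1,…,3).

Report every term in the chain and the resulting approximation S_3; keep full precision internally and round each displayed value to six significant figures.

∫_7^35 ln(x) dx evaluates to 82.8158.
Boundary: ½(f(7) + f(35)) = ½(1.94591 + 3.55535) = 2.75063.
Integral + boundary = 85.5664.
k=1: B_{2}/(2)! × [f^{(1)}(35) − f^{(1)}(7)] = 1/12 × (0.0285714 − 0.142857) = -0.00952381.
Running total after k=1: 85.5569.
k=2: B_{4}/(4)! × [f^{(3)}(35) − f^{(3)}(7)] = −1/720 × (4.66472e-05 − 0.00583090) = 8.03369e-06.
Running total after k=2: 85.5569.
k=3: B_{6}/(6)! × [f^{(5)}(35) − f^{(5)}(7)] = 1/30240 × (4.56952e-07 − 0.00142798) = -4.72063e-08.

S_3 ≈ 85.5569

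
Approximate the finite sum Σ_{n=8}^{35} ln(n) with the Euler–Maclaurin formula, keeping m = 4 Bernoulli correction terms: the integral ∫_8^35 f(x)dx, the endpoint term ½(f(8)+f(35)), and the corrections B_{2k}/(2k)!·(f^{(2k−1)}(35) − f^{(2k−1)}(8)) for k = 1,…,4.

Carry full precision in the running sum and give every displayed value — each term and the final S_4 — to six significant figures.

S_4 ≈ 83.6110

The integral term ∫_8^35 ln(x) dx = 80.8016.
Endpoint term: (f(8) + f(35))/2 = (2.07944 + 3.55535)/2 = 2.81739.
So far: 83.6190.
Correction k=1: B_{2}/2! · (f^{(1)}(35) − f^{(1)}(8)) = 1/12 · (0.0285714 − 0.125000) = -0.00803571.
Running total after k=1: 83.6110.
Correction k=2: B_{4}/4! · (f^{(3)}(35) − f^{(3)}(8)) = −1/720 · (4.66472e-05 − 0.00390625) = 5.36056e-06.
Running total after k=2: 83.6110.
Correction k=3: B_{6}/6! · (f^{(5)}(35) − f^{(5)}(8)) = 1/30240 · (4.56952e-07 − 0.000732422) = -2.42052e-08.
Running total after k=3: 83.6110.
Correction k=4: B_{8}/8! · (f^{(7)}(35) − f^{(7)}(8)) = −1/1209600 · (1.11907e-08 − 0.000343323) = 2.83822e-10.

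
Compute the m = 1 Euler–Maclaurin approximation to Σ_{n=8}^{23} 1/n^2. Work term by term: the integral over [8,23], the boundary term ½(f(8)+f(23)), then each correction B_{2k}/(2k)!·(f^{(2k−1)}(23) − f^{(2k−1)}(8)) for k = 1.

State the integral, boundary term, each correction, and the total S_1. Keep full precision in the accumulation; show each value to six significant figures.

Integral: ∫_8^23 1/x^2 dx = 0.0815217.
Boundary: ½(f(8) + f(23)) = ½(0.0156250 + 0.00189036) = 0.00875768.
Running total after boundary: 0.0902794.
Correction k=1: B_{2}/2! · (f^{(1)}(23) − f^{(1)}(8)) = 1/12 · (-0.000164379 − (-0.00390625)) = 0.000311823.

S_1 ≈ 0.0905912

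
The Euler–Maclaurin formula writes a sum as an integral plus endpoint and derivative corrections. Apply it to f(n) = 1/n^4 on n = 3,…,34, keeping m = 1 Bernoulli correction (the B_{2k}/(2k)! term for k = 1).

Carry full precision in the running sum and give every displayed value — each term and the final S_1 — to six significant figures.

The integral term ∫_3^34 1/x^4 dx = 0.0123372.
Boundary: ½(f(3) + f(34)) = ½(0.0123457 + 7.48315e-07) = 0.00617321.
Integral + boundary = 0.0185104.
Order-1 term: 1/12 · (-8.80370e-08 − (-0.0164609)) = 0.00137173.

S_1 ≈ 0.0198821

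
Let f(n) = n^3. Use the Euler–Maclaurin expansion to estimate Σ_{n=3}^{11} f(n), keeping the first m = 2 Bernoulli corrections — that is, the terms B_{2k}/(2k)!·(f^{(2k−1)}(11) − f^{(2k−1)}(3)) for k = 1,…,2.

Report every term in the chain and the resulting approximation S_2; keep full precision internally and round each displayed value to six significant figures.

The integral term ∫_3^11 x^3 dx = 3640.00.
Boundary: ½(f(3) + f(11)) = ½(27.0000 + 1331.00) = 679.000.
Running total after boundary: 4319.00.
Order-1 term: 1/12 · (363.000 − 27.0000) = 28.0000.
After k=1: 4347.00.
Order-2 term: −1/720 · (6.00000 − 6.00000) = 0.00000.

S_2 ≈ 4347.00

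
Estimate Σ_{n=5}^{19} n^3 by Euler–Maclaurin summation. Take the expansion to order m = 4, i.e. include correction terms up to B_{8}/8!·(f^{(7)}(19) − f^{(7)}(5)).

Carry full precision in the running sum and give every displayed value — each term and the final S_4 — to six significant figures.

S_4 ≈ 36000.0

∫_5^19 x^3 dx evaluates to 32424.0.
Endpoint term: (f(5) + f(19))/2 = (125.000 + 6859.00)/2 = 3492.00.
Integral + boundary = 35916.0.
k=1: B_{2}/(2)! × [f^{(1)}(19) − f^{(1)}(5)] = 1/12 × (1083.00 − 75.0000) = 84.0000.
After k=1: 36000.0.
k=2: B_{4}/(4)! × [f^{(3)}(19) − f^{(3)}(5)] = −1/720 × (6.00000 − 6.00000) = 0.00000.
After k=2: 36000.0.
k=3: B_{6}/(6)! × [f^{(5)}(19) − f^{(5)}(5)] = 1/30240 × (0.00000 − 0.00000) = 0.00000.
After k=3: 36000.0.
k=4: B_{8}/(8)! × [f^{(7)}(19) − f^{(7)}(5)] = −1/1209600 × (0.00000 − 0.00000) = 0.00000.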